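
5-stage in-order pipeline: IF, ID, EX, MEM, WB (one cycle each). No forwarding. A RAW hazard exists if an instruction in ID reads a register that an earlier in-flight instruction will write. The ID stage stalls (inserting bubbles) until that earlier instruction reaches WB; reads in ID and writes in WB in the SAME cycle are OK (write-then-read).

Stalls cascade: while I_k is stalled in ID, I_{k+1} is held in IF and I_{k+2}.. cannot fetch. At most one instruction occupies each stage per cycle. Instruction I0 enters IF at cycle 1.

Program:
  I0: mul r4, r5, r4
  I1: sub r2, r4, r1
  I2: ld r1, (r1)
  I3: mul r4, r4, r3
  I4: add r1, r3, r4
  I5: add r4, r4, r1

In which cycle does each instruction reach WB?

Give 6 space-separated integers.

Answer: 5 8 9 10 13 16

Derivation:
I0 mul r4 <- r5,r4: IF@1 ID@2 stall=0 (-) EX@3 MEM@4 WB@5
I1 sub r2 <- r4,r1: IF@2 ID@3 stall=2 (RAW on I0.r4 (WB@5)) EX@6 MEM@7 WB@8
I2 ld r1 <- r1: IF@3 ID@6 stall=0 (-) EX@7 MEM@8 WB@9
I3 mul r4 <- r4,r3: IF@6 ID@7 stall=0 (-) EX@8 MEM@9 WB@10
I4 add r1 <- r3,r4: IF@7 ID@8 stall=2 (RAW on I3.r4 (WB@10)) EX@11 MEM@12 WB@13
I5 add r4 <- r4,r1: IF@8 ID@11 stall=2 (RAW on I4.r1 (WB@13)) EX@14 MEM@15 WB@16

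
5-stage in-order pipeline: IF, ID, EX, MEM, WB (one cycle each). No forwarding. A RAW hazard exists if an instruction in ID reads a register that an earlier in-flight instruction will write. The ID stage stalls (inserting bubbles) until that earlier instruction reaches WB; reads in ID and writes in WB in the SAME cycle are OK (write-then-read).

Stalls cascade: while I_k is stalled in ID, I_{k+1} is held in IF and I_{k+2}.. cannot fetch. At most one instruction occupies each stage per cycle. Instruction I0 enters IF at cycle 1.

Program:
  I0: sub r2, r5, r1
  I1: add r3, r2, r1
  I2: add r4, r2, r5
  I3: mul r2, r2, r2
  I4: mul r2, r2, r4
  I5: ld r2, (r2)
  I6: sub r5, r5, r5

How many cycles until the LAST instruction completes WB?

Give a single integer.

Answer: 17

Derivation:
I0 sub r2 <- r5,r1: IF@1 ID@2 stall=0 (-) EX@3 MEM@4 WB@5
I1 add r3 <- r2,r1: IF@2 ID@3 stall=2 (RAW on I0.r2 (WB@5)) EX@6 MEM@7 WB@8
I2 add r4 <- r2,r5: IF@3 ID@6 stall=0 (-) EX@7 MEM@8 WB@9
I3 mul r2 <- r2,r2: IF@6 ID@7 stall=0 (-) EX@8 MEM@9 WB@10
I4 mul r2 <- r2,r4: IF@7 ID@8 stall=2 (RAW on I3.r2 (WB@10)) EX@11 MEM@12 WB@13
I5 ld r2 <- r2: IF@8 ID@11 stall=2 (RAW on I4.r2 (WB@13)) EX@14 MEM@15 WB@16
I6 sub r5 <- r5,r5: IF@11 ID@14 stall=0 (-) EX@15 MEM@16 WB@17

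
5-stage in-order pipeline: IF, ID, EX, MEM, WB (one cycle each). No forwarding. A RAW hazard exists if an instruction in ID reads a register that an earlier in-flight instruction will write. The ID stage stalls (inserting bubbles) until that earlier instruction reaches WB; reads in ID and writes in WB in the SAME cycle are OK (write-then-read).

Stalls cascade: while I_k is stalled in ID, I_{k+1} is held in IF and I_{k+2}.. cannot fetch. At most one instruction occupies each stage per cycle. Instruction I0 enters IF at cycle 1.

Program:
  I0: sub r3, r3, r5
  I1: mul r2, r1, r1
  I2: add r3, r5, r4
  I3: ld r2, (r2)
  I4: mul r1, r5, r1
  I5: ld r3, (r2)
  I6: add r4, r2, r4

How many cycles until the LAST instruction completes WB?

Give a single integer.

I0 sub r3 <- r3,r5: IF@1 ID@2 stall=0 (-) EX@3 MEM@4 WB@5
I1 mul r2 <- r1,r1: IF@2 ID@3 stall=0 (-) EX@4 MEM@5 WB@6
I2 add r3 <- r5,r4: IF@3 ID@4 stall=0 (-) EX@5 MEM@6 WB@7
I3 ld r2 <- r2: IF@4 ID@5 stall=1 (RAW on I1.r2 (WB@6)) EX@7 MEM@8 WB@9
I4 mul r1 <- r5,r1: IF@5 ID@7 stall=0 (-) EX@8 MEM@9 WB@10
I5 ld r3 <- r2: IF@7 ID@8 stall=1 (RAW on I3.r2 (WB@9)) EX@10 MEM@11 WB@12
I6 add r4 <- r2,r4: IF@8 ID@10 stall=0 (-) EX@11 MEM@12 WB@13

Answer: 13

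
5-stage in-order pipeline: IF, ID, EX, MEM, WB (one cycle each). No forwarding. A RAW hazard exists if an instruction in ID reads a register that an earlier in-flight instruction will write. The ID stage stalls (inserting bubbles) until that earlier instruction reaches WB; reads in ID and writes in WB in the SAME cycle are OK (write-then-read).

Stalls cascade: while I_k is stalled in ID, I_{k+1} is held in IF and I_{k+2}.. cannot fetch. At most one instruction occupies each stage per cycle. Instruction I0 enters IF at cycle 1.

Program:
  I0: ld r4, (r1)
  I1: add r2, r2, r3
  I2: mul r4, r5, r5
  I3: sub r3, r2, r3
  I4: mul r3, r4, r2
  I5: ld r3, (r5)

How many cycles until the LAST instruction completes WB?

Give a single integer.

Answer: 11

Derivation:
I0 ld r4 <- r1: IF@1 ID@2 stall=0 (-) EX@3 MEM@4 WB@5
I1 add r2 <- r2,r3: IF@2 ID@3 stall=0 (-) EX@4 MEM@5 WB@6
I2 mul r4 <- r5,r5: IF@3 ID@4 stall=0 (-) EX@5 MEM@6 WB@7
I3 sub r3 <- r2,r3: IF@4 ID@5 stall=1 (RAW on I1.r2 (WB@6)) EX@7 MEM@8 WB@9
I4 mul r3 <- r4,r2: IF@5 ID@7 stall=0 (-) EX@8 MEM@9 WB@10
I5 ld r3 <- r5: IF@7 ID@8 stall=0 (-) EX@9 MEM@10 WB@11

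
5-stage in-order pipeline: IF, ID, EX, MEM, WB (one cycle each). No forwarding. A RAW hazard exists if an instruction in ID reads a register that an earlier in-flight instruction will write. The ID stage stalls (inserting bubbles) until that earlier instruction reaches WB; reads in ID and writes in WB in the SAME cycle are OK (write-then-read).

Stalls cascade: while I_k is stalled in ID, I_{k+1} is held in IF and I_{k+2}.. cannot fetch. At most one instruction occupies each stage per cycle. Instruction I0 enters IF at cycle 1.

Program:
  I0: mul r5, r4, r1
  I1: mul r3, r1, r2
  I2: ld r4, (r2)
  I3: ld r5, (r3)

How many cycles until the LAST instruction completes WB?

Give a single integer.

I0 mul r5 <- r4,r1: IF@1 ID@2 stall=0 (-) EX@3 MEM@4 WB@5
I1 mul r3 <- r1,r2: IF@2 ID@3 stall=0 (-) EX@4 MEM@5 WB@6
I2 ld r4 <- r2: IF@3 ID@4 stall=0 (-) EX@5 MEM@6 WB@7
I3 ld r5 <- r3: IF@4 ID@5 stall=1 (RAW on I1.r3 (WB@6)) EX@7 MEM@8 WB@9

Answer: 9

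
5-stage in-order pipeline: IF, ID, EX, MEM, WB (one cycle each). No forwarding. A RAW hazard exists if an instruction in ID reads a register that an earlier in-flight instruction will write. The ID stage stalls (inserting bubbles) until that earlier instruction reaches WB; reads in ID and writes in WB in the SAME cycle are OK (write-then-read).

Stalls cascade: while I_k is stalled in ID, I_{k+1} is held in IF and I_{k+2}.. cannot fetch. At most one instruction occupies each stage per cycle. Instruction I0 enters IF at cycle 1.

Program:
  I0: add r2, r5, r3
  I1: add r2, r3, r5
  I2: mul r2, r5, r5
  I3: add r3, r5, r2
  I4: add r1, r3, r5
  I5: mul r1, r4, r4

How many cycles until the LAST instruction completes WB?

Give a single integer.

I0 add r2 <- r5,r3: IF@1 ID@2 stall=0 (-) EX@3 MEM@4 WB@5
I1 add r2 <- r3,r5: IF@2 ID@3 stall=0 (-) EX@4 MEM@5 WB@6
I2 mul r2 <- r5,r5: IF@3 ID@4 stall=0 (-) EX@5 MEM@6 WB@7
I3 add r3 <- r5,r2: IF@4 ID@5 stall=2 (RAW on I2.r2 (WB@7)) EX@8 MEM@9 WB@10
I4 add r1 <- r3,r5: IF@5 ID@8 stall=2 (RAW on I3.r3 (WB@10)) EX@11 MEM@12 WB@13
I5 mul r1 <- r4,r4: IF@8 ID@11 stall=0 (-) EX@12 MEM@13 WB@14

Answer: 14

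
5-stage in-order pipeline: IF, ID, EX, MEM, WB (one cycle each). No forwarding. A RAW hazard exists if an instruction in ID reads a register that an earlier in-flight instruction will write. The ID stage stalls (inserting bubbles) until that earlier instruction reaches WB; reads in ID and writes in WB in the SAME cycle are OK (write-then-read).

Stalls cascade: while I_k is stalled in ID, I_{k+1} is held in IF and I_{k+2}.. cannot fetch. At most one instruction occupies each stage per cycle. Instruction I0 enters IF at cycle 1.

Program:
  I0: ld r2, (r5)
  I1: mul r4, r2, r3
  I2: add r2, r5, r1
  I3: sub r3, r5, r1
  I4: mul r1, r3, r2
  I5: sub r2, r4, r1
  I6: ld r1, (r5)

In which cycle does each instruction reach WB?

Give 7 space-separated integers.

Answer: 5 8 9 10 13 16 17

Derivation:
I0 ld r2 <- r5: IF@1 ID@2 stall=0 (-) EX@3 MEM@4 WB@5
I1 mul r4 <- r2,r3: IF@2 ID@3 stall=2 (RAW on I0.r2 (WB@5)) EX@6 MEM@7 WB@8
I2 add r2 <- r5,r1: IF@3 ID@6 stall=0 (-) EX@7 MEM@8 WB@9
I3 sub r3 <- r5,r1: IF@6 ID@7 stall=0 (-) EX@8 MEM@9 WB@10
I4 mul r1 <- r3,r2: IF@7 ID@8 stall=2 (RAW on I3.r3 (WB@10)) EX@11 MEM@12 WB@13
I5 sub r2 <- r4,r1: IF@8 ID@11 stall=2 (RAW on I4.r1 (WB@13)) EX@14 MEM@15 WB@16
I6 ld r1 <- r5: IF@11 ID@14 stall=0 (-) EX@15 MEM@16 WB@17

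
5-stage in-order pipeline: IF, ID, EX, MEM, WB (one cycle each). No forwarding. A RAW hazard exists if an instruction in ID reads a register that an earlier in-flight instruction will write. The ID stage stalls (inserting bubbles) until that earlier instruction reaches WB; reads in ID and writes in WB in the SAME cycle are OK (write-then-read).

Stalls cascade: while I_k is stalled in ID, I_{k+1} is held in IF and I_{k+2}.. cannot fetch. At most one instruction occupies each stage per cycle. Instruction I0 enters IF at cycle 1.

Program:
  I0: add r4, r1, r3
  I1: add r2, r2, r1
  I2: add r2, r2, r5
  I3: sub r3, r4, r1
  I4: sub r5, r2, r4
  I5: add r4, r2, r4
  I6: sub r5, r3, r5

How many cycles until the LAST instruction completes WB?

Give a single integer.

I0 add r4 <- r1,r3: IF@1 ID@2 stall=0 (-) EX@3 MEM@4 WB@5
I1 add r2 <- r2,r1: IF@2 ID@3 stall=0 (-) EX@4 MEM@5 WB@6
I2 add r2 <- r2,r5: IF@3 ID@4 stall=2 (RAW on I1.r2 (WB@6)) EX@7 MEM@8 WB@9
I3 sub r3 <- r4,r1: IF@4 ID@7 stall=0 (-) EX@8 MEM@9 WB@10
I4 sub r5 <- r2,r4: IF@7 ID@8 stall=1 (RAW on I2.r2 (WB@9)) EX@10 MEM@11 WB@12
I5 add r4 <- r2,r4: IF@8 ID@10 stall=0 (-) EX@11 MEM@12 WB@13
I6 sub r5 <- r3,r5: IF@10 ID@11 stall=1 (RAW on I4.r5 (WB@12)) EX@13 MEM@14 WB@15

Answer: 15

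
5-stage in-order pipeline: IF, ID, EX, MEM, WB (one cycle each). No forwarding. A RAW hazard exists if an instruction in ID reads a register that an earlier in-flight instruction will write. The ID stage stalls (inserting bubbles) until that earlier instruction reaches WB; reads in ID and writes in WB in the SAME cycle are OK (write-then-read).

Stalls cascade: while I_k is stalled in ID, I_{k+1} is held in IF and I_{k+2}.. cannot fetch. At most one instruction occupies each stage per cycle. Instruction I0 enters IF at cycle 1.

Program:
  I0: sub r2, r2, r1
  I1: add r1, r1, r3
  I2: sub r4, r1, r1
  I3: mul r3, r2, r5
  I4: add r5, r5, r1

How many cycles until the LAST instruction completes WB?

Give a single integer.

Answer: 11

Derivation:
I0 sub r2 <- r2,r1: IF@1 ID@2 stall=0 (-) EX@3 MEM@4 WB@5
I1 add r1 <- r1,r3: IF@2 ID@3 stall=0 (-) EX@4 MEM@5 WB@6
I2 sub r4 <- r1,r1: IF@3 ID@4 stall=2 (RAW on I1.r1 (WB@6)) EX@7 MEM@8 WB@9
I3 mul r3 <- r2,r5: IF@4 ID@7 stall=0 (-) EX@8 MEM@9 WB@10
I4 add r5 <- r5,r1: IF@7 ID@8 stall=0 (-) EX@9 MEM@10 WB@11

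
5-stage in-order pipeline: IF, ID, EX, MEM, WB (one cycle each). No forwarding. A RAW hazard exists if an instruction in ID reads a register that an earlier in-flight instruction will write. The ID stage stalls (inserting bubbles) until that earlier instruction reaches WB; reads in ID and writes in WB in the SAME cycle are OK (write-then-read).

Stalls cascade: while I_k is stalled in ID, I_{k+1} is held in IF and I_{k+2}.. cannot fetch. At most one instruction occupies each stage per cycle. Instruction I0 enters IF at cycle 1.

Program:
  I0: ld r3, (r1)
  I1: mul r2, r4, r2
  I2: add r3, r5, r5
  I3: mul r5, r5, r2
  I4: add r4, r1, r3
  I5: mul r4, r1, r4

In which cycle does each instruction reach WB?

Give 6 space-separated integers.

Answer: 5 6 7 9 10 13

Derivation:
I0 ld r3 <- r1: IF@1 ID@2 stall=0 (-) EX@3 MEM@4 WB@5
I1 mul r2 <- r4,r2: IF@2 ID@3 stall=0 (-) EX@4 MEM@5 WB@6
I2 add r3 <- r5,r5: IF@3 ID@4 stall=0 (-) EX@5 MEM@6 WB@7
I3 mul r5 <- r5,r2: IF@4 ID@5 stall=1 (RAW on I1.r2 (WB@6)) EX@7 MEM@8 WB@9
I4 add r4 <- r1,r3: IF@5 ID@7 stall=0 (-) EX@8 MEM@9 WB@10
I5 mul r4 <- r1,r4: IF@7 ID@8 stall=2 (RAW on I4.r4 (WB@10)) EX@11 MEM@12 WB@13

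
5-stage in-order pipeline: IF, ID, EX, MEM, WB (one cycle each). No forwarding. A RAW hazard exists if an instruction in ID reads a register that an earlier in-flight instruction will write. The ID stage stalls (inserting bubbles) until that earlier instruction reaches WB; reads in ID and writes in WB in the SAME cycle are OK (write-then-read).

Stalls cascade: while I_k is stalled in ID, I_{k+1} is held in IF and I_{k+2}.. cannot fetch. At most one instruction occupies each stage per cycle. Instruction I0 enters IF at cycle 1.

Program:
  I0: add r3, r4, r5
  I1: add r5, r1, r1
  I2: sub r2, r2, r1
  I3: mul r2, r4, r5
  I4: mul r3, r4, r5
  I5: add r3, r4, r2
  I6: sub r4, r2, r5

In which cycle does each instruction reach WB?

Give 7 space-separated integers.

I0 add r3 <- r4,r5: IF@1 ID@2 stall=0 (-) EX@3 MEM@4 WB@5
I1 add r5 <- r1,r1: IF@2 ID@3 stall=0 (-) EX@4 MEM@5 WB@6
I2 sub r2 <- r2,r1: IF@3 ID@4 stall=0 (-) EX@5 MEM@6 WB@7
I3 mul r2 <- r4,r5: IF@4 ID@5 stall=1 (RAW on I1.r5 (WB@6)) EX@7 MEM@8 WB@9
I4 mul r3 <- r4,r5: IF@5 ID@7 stall=0 (-) EX@8 MEM@9 WB@10
I5 add r3 <- r4,r2: IF@7 ID@8 stall=1 (RAW on I3.r2 (WB@9)) EX@10 MEM@11 WB@12
I6 sub r4 <- r2,r5: IF@8 ID@10 stall=0 (-) EX@11 MEM@12 WB@13

Answer: 5 6 7 9 10 12 13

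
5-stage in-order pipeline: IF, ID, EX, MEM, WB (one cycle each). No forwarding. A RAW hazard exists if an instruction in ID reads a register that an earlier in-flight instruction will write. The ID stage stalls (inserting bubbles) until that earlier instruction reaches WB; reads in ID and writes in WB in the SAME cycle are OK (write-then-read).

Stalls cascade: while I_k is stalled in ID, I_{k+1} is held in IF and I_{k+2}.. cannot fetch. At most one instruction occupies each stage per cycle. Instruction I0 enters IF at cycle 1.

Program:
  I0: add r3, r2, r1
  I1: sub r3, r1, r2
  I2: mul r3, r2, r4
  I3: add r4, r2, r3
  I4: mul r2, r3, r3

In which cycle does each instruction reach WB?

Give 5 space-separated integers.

I0 add r3 <- r2,r1: IF@1 ID@2 stall=0 (-) EX@3 MEM@4 WB@5
I1 sub r3 <- r1,r2: IF@2 ID@3 stall=0 (-) EX@4 MEM@5 WB@6
I2 mul r3 <- r2,r4: IF@3 ID@4 stall=0 (-) EX@5 MEM@6 WB@7
I3 add r4 <- r2,r3: IF@4 ID@5 stall=2 (RAW on I2.r3 (WB@7)) EX@8 MEM@9 WB@10
I4 mul r2 <- r3,r3: IF@5 ID@8 stall=0 (-) EX@9 MEM@10 WB@11

Answer: 5 6 7 10 11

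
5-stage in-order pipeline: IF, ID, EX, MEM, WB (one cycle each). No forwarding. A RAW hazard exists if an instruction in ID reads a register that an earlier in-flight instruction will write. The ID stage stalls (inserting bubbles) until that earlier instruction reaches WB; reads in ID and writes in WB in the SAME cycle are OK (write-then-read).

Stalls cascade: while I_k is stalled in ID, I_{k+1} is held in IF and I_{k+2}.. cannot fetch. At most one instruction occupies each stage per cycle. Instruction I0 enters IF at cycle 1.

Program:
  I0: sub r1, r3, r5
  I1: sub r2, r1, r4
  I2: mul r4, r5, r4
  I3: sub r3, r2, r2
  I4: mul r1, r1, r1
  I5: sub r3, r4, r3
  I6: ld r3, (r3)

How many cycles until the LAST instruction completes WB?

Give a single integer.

I0 sub r1 <- r3,r5: IF@1 ID@2 stall=0 (-) EX@3 MEM@4 WB@5
I1 sub r2 <- r1,r4: IF@2 ID@3 stall=2 (RAW on I0.r1 (WB@5)) EX@6 MEM@7 WB@8
I2 mul r4 <- r5,r4: IF@3 ID@6 stall=0 (-) EX@7 MEM@8 WB@9
I3 sub r3 <- r2,r2: IF@6 ID@7 stall=1 (RAW on I1.r2 (WB@8)) EX@9 MEM@10 WB@11
I4 mul r1 <- r1,r1: IF@7 ID@9 stall=0 (-) EX@10 MEM@11 WB@12
I5 sub r3 <- r4,r3: IF@9 ID@10 stall=1 (RAW on I3.r3 (WB@11)) EX@12 MEM@13 WB@14
I6 ld r3 <- r3: IF@10 ID@12 stall=2 (RAW on I5.r3 (WB@14)) EX@15 MEM@16 WB@17

Answer: 17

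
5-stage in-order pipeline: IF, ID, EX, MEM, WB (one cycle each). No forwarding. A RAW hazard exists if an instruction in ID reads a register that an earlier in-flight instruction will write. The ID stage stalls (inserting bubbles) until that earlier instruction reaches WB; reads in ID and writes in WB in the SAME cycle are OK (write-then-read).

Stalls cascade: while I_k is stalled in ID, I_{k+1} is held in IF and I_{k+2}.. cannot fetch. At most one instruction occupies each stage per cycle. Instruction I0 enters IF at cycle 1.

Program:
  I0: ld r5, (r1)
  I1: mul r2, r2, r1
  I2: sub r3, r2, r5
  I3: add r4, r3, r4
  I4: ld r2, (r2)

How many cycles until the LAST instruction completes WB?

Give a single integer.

Answer: 13

Derivation:
I0 ld r5 <- r1: IF@1 ID@2 stall=0 (-) EX@3 MEM@4 WB@5
I1 mul r2 <- r2,r1: IF@2 ID@3 stall=0 (-) EX@4 MEM@5 WB@6
I2 sub r3 <- r2,r5: IF@3 ID@4 stall=2 (RAW on I1.r2 (WB@6)) EX@7 MEM@8 WB@9
I3 add r4 <- r3,r4: IF@4 ID@7 stall=2 (RAW on I2.r3 (WB@9)) EX@10 MEM@11 WB@12
I4 ld r2 <- r2: IF@7 ID@10 stall=0 (-) EX@11 MEM@12 WB@13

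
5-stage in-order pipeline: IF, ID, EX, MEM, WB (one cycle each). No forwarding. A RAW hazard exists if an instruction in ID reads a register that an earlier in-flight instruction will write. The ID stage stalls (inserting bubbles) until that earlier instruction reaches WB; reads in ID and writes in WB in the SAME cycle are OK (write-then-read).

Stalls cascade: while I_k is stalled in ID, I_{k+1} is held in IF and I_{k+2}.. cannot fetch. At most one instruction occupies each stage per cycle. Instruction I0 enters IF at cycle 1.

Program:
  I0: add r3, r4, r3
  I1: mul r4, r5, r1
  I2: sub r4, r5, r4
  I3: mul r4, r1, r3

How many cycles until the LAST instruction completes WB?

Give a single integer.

I0 add r3 <- r4,r3: IF@1 ID@2 stall=0 (-) EX@3 MEM@4 WB@5
I1 mul r4 <- r5,r1: IF@2 ID@3 stall=0 (-) EX@4 MEM@5 WB@6
I2 sub r4 <- r5,r4: IF@3 ID@4 stall=2 (RAW on I1.r4 (WB@6)) EX@7 MEM@8 WB@9
I3 mul r4 <- r1,r3: IF@4 ID@7 stall=0 (-) EX@8 MEM@9 WB@10

Answer: 10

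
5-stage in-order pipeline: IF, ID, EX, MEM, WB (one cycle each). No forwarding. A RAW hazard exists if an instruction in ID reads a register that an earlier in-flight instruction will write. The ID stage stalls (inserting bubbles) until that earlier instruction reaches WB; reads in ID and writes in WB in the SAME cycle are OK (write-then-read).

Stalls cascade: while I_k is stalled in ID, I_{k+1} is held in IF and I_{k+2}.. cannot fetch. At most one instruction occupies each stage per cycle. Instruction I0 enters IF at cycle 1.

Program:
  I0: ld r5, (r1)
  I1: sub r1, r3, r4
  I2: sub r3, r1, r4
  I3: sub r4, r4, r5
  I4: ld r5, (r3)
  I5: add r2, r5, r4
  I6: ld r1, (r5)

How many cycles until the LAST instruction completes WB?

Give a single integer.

I0 ld r5 <- r1: IF@1 ID@2 stall=0 (-) EX@3 MEM@4 WB@5
I1 sub r1 <- r3,r4: IF@2 ID@3 stall=0 (-) EX@4 MEM@5 WB@6
I2 sub r3 <- r1,r4: IF@3 ID@4 stall=2 (RAW on I1.r1 (WB@6)) EX@7 MEM@8 WB@9
I3 sub r4 <- r4,r5: IF@4 ID@7 stall=0 (-) EX@8 MEM@9 WB@10
I4 ld r5 <- r3: IF@7 ID@8 stall=1 (RAW on I2.r3 (WB@9)) EX@10 MEM@11 WB@12
I5 add r2 <- r5,r4: IF@8 ID@10 stall=2 (RAW on I4.r5 (WB@12)) EX@13 MEM@14 WB@15
I6 ld r1 <- r5: IF@10 ID@13 stall=0 (-) EX@14 MEM@15 WB@16

Answer: 16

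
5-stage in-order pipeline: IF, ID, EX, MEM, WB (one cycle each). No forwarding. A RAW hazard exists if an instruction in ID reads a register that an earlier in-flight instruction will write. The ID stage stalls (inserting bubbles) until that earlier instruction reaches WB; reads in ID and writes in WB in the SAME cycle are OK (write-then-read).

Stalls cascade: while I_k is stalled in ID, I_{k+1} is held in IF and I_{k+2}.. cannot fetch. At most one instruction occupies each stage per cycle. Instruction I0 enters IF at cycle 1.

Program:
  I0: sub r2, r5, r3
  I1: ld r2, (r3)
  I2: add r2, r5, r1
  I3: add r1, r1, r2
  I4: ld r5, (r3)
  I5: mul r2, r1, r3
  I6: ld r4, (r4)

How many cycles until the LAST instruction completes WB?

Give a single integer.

I0 sub r2 <- r5,r3: IF@1 ID@2 stall=0 (-) EX@3 MEM@4 WB@5
I1 ld r2 <- r3: IF@2 ID@3 stall=0 (-) EX@4 MEM@5 WB@6
I2 add r2 <- r5,r1: IF@3 ID@4 stall=0 (-) EX@5 MEM@6 WB@7
I3 add r1 <- r1,r2: IF@4 ID@5 stall=2 (RAW on I2.r2 (WB@7)) EX@8 MEM@9 WB@10
I4 ld r5 <- r3: IF@5 ID@8 stall=0 (-) EX@9 MEM@10 WB@11
I5 mul r2 <- r1,r3: IF@8 ID@9 stall=1 (RAW on I3.r1 (WB@10)) EX@11 MEM@12 WB@13
I6 ld r4 <- r4: IF@9 ID@11 stall=0 (-) EX@12 MEM@13 WB@14

Answer: 14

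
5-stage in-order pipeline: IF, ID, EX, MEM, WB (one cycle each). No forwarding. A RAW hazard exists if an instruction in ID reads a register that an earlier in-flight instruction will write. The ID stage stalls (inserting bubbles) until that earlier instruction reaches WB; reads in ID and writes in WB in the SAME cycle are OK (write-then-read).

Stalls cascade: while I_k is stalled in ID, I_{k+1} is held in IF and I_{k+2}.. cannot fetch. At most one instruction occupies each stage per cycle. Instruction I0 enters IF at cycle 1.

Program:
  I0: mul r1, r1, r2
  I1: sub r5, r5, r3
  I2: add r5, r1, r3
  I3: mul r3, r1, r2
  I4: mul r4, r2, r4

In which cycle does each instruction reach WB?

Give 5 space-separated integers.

Answer: 5 6 8 9 10

Derivation:
I0 mul r1 <- r1,r2: IF@1 ID@2 stall=0 (-) EX@3 MEM@4 WB@5
I1 sub r5 <- r5,r3: IF@2 ID@3 stall=0 (-) EX@4 MEM@5 WB@6
I2 add r5 <- r1,r3: IF@3 ID@4 stall=1 (RAW on I0.r1 (WB@5)) EX@6 MEM@7 WB@8
I3 mul r3 <- r1,r2: IF@4 ID@6 stall=0 (-) EX@7 MEM@8 WB@9
I4 mul r4 <- r2,r4: IF@6 ID@7 stall=0 (-) EX@8 MEM@9 WB@10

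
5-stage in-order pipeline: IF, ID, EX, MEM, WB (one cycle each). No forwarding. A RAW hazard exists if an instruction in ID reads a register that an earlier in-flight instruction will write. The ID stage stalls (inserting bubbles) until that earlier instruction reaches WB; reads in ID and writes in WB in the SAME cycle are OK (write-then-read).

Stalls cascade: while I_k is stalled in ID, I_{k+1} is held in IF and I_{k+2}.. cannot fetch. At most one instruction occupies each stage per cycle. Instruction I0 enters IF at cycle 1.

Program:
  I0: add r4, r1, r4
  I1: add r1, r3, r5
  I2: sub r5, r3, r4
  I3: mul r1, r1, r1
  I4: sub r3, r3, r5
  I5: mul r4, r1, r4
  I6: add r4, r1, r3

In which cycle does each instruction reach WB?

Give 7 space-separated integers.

I0 add r4 <- r1,r4: IF@1 ID@2 stall=0 (-) EX@3 MEM@4 WB@5
I1 add r1 <- r3,r5: IF@2 ID@3 stall=0 (-) EX@4 MEM@5 WB@6
I2 sub r5 <- r3,r4: IF@3 ID@4 stall=1 (RAW on I0.r4 (WB@5)) EX@6 MEM@7 WB@8
I3 mul r1 <- r1,r1: IF@4 ID@6 stall=0 (-) EX@7 MEM@8 WB@9
I4 sub r3 <- r3,r5: IF@6 ID@7 stall=1 (RAW on I2.r5 (WB@8)) EX@9 MEM@10 WB@11
I5 mul r4 <- r1,r4: IF@7 ID@9 stall=0 (-) EX@10 MEM@11 WB@12
I6 add r4 <- r1,r3: IF@9 ID@10 stall=1 (RAW on I4.r3 (WB@11)) EX@12 MEM@13 WB@14

Answer: 5 6 8 9 11 12 14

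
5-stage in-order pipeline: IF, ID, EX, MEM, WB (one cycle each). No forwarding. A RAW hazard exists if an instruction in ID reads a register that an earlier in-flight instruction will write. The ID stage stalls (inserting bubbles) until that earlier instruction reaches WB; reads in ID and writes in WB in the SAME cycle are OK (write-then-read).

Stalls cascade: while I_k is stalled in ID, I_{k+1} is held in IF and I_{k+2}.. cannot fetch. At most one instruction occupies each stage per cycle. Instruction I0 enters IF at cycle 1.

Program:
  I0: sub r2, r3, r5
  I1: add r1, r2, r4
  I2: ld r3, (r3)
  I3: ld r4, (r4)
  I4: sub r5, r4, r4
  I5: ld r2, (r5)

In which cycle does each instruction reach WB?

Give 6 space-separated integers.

I0 sub r2 <- r3,r5: IF@1 ID@2 stall=0 (-) EX@3 MEM@4 WB@5
I1 add r1 <- r2,r4: IF@2 ID@3 stall=2 (RAW on I0.r2 (WB@5)) EX@6 MEM@7 WB@8
I2 ld r3 <- r3: IF@3 ID@6 stall=0 (-) EX@7 MEM@8 WB@9
I3 ld r4 <- r4: IF@6 ID@7 stall=0 (-) EX@8 MEM@9 WB@10
I4 sub r5 <- r4,r4: IF@7 ID@8 stall=2 (RAW on I3.r4 (WB@10)) EX@11 MEM@12 WB@13
I5 ld r2 <- r5: IF@8 ID@11 stall=2 (RAW on I4.r5 (WB@13)) EX@14 MEM@15 WB@16

Answer: 5 8 9 10 13 16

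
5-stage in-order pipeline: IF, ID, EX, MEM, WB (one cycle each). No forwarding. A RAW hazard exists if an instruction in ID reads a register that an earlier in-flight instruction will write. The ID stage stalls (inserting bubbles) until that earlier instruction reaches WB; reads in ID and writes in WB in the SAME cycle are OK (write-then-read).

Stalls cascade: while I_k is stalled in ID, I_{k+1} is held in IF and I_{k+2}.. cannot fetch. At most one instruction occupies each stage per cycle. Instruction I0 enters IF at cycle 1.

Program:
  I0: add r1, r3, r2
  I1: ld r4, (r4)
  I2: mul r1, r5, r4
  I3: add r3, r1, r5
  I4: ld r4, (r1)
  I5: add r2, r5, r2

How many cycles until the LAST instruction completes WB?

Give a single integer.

I0 add r1 <- r3,r2: IF@1 ID@2 stall=0 (-) EX@3 MEM@4 WB@5
I1 ld r4 <- r4: IF@2 ID@3 stall=0 (-) EX@4 MEM@5 WB@6
I2 mul r1 <- r5,r4: IF@3 ID@4 stall=2 (RAW on I1.r4 (WB@6)) EX@7 MEM@8 WB@9
I3 add r3 <- r1,r5: IF@4 ID@7 stall=2 (RAW on I2.r1 (WB@9)) EX@10 MEM@11 WB@12
I4 ld r4 <- r1: IF@7 ID@10 stall=0 (-) EX@11 MEM@12 WB@13
I5 add r2 <- r5,r2: IF@10 ID@11 stall=0 (-) EX@12 MEM@13 WB@14

Answer: 14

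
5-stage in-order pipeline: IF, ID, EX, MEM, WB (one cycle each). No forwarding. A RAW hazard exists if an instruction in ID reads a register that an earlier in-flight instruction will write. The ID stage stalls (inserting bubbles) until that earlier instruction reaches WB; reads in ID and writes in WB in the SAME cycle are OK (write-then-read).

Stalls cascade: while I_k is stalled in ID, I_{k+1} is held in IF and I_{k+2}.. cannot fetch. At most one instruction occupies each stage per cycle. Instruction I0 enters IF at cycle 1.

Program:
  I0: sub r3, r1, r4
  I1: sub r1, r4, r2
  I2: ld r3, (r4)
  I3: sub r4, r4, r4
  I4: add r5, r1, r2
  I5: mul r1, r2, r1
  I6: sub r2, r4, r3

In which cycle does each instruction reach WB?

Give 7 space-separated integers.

I0 sub r3 <- r1,r4: IF@1 ID@2 stall=0 (-) EX@3 MEM@4 WB@5
I1 sub r1 <- r4,r2: IF@2 ID@3 stall=0 (-) EX@4 MEM@5 WB@6
I2 ld r3 <- r4: IF@3 ID@4 stall=0 (-) EX@5 MEM@6 WB@7
I3 sub r4 <- r4,r4: IF@4 ID@5 stall=0 (-) EX@6 MEM@7 WB@8
I4 add r5 <- r1,r2: IF@5 ID@6 stall=0 (-) EX@7 MEM@8 WB@9
I5 mul r1 <- r2,r1: IF@6 ID@7 stall=0 (-) EX@8 MEM@9 WB@10
I6 sub r2 <- r4,r3: IF@7 ID@8 stall=0 (-) EX@9 MEM@10 WB@11

Answer: 5 6 7 8 9 10 11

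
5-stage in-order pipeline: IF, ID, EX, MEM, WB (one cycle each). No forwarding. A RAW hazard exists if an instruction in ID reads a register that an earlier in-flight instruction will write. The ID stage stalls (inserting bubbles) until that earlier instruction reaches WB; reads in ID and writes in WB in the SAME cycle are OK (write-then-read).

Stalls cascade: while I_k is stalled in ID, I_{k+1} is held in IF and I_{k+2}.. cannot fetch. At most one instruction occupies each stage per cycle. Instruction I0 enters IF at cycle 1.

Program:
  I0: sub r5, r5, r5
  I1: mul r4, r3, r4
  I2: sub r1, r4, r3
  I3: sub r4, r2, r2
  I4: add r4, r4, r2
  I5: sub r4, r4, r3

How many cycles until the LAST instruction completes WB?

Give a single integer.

Answer: 16

Derivation:
I0 sub r5 <- r5,r5: IF@1 ID@2 stall=0 (-) EX@3 MEM@4 WB@5
I1 mul r4 <- r3,r4: IF@2 ID@3 stall=0 (-) EX@4 MEM@5 WB@6
I2 sub r1 <- r4,r3: IF@3 ID@4 stall=2 (RAW on I1.r4 (WB@6)) EX@7 MEM@8 WB@9
I3 sub r4 <- r2,r2: IF@4 ID@7 stall=0 (-) EX@8 MEM@9 WB@10
I4 add r4 <- r4,r2: IF@7 ID@8 stall=2 (RAW on I3.r4 (WB@10)) EX@11 MEM@12 WB@13
I5 sub r4 <- r4,r3: IF@8 ID@11 stall=2 (RAW on I4.r4 (WB@13)) EX@14 MEM@15 WB@16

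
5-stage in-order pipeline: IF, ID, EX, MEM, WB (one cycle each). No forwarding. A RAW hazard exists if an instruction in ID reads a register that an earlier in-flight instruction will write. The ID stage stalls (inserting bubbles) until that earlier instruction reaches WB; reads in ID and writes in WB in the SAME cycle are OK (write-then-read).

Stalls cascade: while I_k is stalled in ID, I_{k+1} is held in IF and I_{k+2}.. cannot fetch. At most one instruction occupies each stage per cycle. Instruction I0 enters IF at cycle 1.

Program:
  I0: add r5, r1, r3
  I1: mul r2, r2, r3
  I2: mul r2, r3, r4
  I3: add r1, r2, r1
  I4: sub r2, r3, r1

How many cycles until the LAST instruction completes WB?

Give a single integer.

Answer: 13

Derivation:
I0 add r5 <- r1,r3: IF@1 ID@2 stall=0 (-) EX@3 MEM@4 WB@5
I1 mul r2 <- r2,r3: IF@2 ID@3 stall=0 (-) EX@4 MEM@5 WB@6
I2 mul r2 <- r3,r4: IF@3 ID@4 stall=0 (-) EX@5 MEM@6 WB@7
I3 add r1 <- r2,r1: IF@4 ID@5 stall=2 (RAW on I2.r2 (WB@7)) EX@8 MEM@9 WB@10
I4 sub r2 <- r3,r1: IF@5 ID@8 stall=2 (RAW on I3.r1 (WB@10)) EX@11 MEM@12 WB@13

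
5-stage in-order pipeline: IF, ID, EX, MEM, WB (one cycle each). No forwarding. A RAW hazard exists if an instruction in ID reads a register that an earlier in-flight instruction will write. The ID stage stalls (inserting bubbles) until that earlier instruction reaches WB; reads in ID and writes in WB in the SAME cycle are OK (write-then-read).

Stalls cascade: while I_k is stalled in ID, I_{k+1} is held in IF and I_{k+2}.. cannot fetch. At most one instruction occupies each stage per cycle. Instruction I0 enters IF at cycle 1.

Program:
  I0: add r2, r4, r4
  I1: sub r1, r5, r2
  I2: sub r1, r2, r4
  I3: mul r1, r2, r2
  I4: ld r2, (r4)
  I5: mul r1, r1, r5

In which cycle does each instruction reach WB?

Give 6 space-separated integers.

Answer: 5 8 9 10 11 13

Derivation:
I0 add r2 <- r4,r4: IF@1 ID@2 stall=0 (-) EX@3 MEM@4 WB@5
I1 sub r1 <- r5,r2: IF@2 ID@3 stall=2 (RAW on I0.r2 (WB@5)) EX@6 MEM@7 WB@8
I2 sub r1 <- r2,r4: IF@3 ID@6 stall=0 (-) EX@7 MEM@8 WB@9
I3 mul r1 <- r2,r2: IF@6 ID@7 stall=0 (-) EX@8 MEM@9 WB@10
I4 ld r2 <- r4: IF@7 ID@8 stall=0 (-) EX@9 MEM@10 WB@11
I5 mul r1 <- r1,r5: IF@8 ID@9 stall=1 (RAW on I3.r1 (WB@10)) EX@11 MEM@12 WB@13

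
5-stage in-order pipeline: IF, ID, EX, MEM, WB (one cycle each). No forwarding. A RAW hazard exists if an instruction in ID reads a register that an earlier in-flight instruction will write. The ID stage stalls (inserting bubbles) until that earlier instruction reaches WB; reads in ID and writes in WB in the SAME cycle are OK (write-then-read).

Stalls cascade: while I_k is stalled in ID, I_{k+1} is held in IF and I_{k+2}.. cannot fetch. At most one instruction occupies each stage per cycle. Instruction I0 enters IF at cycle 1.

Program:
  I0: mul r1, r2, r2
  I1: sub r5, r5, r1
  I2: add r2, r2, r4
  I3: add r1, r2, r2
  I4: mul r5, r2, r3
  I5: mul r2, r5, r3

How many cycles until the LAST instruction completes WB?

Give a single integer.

I0 mul r1 <- r2,r2: IF@1 ID@2 stall=0 (-) EX@3 MEM@4 WB@5
I1 sub r5 <- r5,r1: IF@2 ID@3 stall=2 (RAW on I0.r1 (WB@5)) EX@6 MEM@7 WB@8
I2 add r2 <- r2,r4: IF@3 ID@6 stall=0 (-) EX@7 MEM@8 WB@9
I3 add r1 <- r2,r2: IF@6 ID@7 stall=2 (RAW on I2.r2 (WB@9)) EX@10 MEM@11 WB@12
I4 mul r5 <- r2,r3: IF@7 ID@10 stall=0 (-) EX@11 MEM@12 WB@13
I5 mul r2 <- r5,r3: IF@10 ID@11 stall=2 (RAW on I4.r5 (WB@13)) EX@14 MEM@15 WB@16

Answer: 16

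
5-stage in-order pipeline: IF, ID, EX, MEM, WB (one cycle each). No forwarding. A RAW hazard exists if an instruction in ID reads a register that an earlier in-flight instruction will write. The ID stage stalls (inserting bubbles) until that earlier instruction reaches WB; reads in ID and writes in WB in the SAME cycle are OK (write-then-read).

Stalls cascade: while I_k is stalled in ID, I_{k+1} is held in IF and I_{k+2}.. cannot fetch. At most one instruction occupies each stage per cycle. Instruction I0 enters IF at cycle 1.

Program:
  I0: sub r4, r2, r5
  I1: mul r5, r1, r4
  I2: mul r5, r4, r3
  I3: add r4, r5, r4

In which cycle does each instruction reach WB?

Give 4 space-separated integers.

I0 sub r4 <- r2,r5: IF@1 ID@2 stall=0 (-) EX@3 MEM@4 WB@5
I1 mul r5 <- r1,r4: IF@2 ID@3 stall=2 (RAW on I0.r4 (WB@5)) EX@6 MEM@7 WB@8
I2 mul r5 <- r4,r3: IF@3 ID@6 stall=0 (-) EX@7 MEM@8 WB@9
I3 add r4 <- r5,r4: IF@6 ID@7 stall=2 (RAW on I2.r5 (WB@9)) EX@10 MEM@11 WB@12

Answer: 5 8 9 12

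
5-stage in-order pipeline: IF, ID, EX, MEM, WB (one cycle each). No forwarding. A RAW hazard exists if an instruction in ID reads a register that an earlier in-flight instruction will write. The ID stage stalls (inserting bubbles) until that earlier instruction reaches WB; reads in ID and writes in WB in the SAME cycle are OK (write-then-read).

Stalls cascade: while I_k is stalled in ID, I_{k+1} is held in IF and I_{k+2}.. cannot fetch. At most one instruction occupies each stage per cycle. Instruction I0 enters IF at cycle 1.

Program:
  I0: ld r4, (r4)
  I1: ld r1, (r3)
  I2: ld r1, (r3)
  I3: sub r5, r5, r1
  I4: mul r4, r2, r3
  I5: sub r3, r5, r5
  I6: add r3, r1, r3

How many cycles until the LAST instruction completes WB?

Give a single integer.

Answer: 16

Derivation:
I0 ld r4 <- r4: IF@1 ID@2 stall=0 (-) EX@3 MEM@4 WB@5
I1 ld r1 <- r3: IF@2 ID@3 stall=0 (-) EX@4 MEM@5 WB@6
I2 ld r1 <- r3: IF@3 ID@4 stall=0 (-) EX@5 MEM@6 WB@7
I3 sub r5 <- r5,r1: IF@4 ID@5 stall=2 (RAW on I2.r1 (WB@7)) EX@8 MEM@9 WB@10
I4 mul r4 <- r2,r3: IF@5 ID@8 stall=0 (-) EX@9 MEM@10 WB@11
I5 sub r3 <- r5,r5: IF@8 ID@9 stall=1 (RAW on I3.r5 (WB@10)) EX@11 MEM@12 WB@13
I6 add r3 <- r1,r3: IF@9 ID@11 stall=2 (RAW on I5.r3 (WB@13)) EX@14 MEM@15 WB@16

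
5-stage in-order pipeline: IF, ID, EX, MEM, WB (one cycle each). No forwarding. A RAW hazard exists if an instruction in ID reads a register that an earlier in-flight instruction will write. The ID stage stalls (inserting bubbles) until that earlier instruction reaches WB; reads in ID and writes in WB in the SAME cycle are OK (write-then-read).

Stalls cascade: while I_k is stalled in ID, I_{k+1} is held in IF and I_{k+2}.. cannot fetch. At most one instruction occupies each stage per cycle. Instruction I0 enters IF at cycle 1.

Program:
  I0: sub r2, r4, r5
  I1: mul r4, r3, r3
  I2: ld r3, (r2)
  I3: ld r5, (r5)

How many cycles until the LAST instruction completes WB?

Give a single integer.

I0 sub r2 <- r4,r5: IF@1 ID@2 stall=0 (-) EX@3 MEM@4 WB@5
I1 mul r4 <- r3,r3: IF@2 ID@3 stall=0 (-) EX@4 MEM@5 WB@6
I2 ld r3 <- r2: IF@3 ID@4 stall=1 (RAW on I0.r2 (WB@5)) EX@6 MEM@7 WB@8
I3 ld r5 <- r5: IF@4 ID@6 stall=0 (-) EX@7 MEM@8 WB@9

Answer: 9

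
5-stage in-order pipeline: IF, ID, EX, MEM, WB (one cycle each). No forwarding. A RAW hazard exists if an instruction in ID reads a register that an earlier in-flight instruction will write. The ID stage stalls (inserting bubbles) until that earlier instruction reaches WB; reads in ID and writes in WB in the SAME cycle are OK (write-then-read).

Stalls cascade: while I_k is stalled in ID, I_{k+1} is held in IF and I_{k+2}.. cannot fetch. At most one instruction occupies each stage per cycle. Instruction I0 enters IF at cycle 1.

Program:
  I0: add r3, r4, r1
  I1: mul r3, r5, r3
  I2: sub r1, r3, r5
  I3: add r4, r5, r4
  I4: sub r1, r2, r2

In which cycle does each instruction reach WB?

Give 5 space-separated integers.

I0 add r3 <- r4,r1: IF@1 ID@2 stall=0 (-) EX@3 MEM@4 WB@5
I1 mul r3 <- r5,r3: IF@2 ID@3 stall=2 (RAW on I0.r3 (WB@5)) EX@6 MEM@7 WB@8
I2 sub r1 <- r3,r5: IF@3 ID@6 stall=2 (RAW on I1.r3 (WB@8)) EX@9 MEM@10 WB@11
I3 add r4 <- r5,r4: IF@6 ID@9 stall=0 (-) EX@10 MEM@11 WB@12
I4 sub r1 <- r2,r2: IF@9 ID@10 stall=0 (-) EX@11 MEM@12 WB@13

Answer: 5 8 11 12 13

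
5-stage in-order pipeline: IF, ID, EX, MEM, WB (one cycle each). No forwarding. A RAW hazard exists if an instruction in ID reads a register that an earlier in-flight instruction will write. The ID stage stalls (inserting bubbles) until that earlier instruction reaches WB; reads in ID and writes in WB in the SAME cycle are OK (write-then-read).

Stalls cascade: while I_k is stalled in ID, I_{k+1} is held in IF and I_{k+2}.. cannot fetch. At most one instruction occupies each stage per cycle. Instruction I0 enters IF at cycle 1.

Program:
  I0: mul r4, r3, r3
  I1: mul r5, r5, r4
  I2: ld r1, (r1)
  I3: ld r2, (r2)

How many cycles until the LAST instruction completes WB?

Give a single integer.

I0 mul r4 <- r3,r3: IF@1 ID@2 stall=0 (-) EX@3 MEM@4 WB@5
I1 mul r5 <- r5,r4: IF@2 ID@3 stall=2 (RAW on I0.r4 (WB@5)) EX@6 MEM@7 WB@8
I2 ld r1 <- r1: IF@3 ID@6 stall=0 (-) EX@7 MEM@8 WB@9
I3 ld r2 <- r2: IF@6 ID@7 stall=0 (-) EX@8 MEM@9 WB@10

Answer: 10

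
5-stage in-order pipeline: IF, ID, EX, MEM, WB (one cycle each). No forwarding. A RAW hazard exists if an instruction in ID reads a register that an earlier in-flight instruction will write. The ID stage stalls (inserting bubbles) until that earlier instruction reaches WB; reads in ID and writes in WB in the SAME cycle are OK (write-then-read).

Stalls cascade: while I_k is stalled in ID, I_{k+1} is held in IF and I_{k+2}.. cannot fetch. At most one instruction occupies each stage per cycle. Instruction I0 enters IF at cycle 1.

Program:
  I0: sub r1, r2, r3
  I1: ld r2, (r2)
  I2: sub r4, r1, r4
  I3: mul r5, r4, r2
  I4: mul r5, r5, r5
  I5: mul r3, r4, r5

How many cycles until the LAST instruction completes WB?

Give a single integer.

Answer: 17

Derivation:
I0 sub r1 <- r2,r3: IF@1 ID@2 stall=0 (-) EX@3 MEM@4 WB@5
I1 ld r2 <- r2: IF@2 ID@3 stall=0 (-) EX@4 MEM@5 WB@6
I2 sub r4 <- r1,r4: IF@3 ID@4 stall=1 (RAW on I0.r1 (WB@5)) EX@6 MEM@7 WB@8
I3 mul r5 <- r4,r2: IF@4 ID@6 stall=2 (RAW on I2.r4 (WB@8)) EX@9 MEM@10 WB@11
I4 mul r5 <- r5,r5: IF@6 ID@9 stall=2 (RAW on I3.r5 (WB@11)) EX@12 MEM@13 WB@14
I5 mul r3 <- r4,r5: IF@9 ID@12 stall=2 (RAW on I4.r5 (WB@14)) EX@15 MEM@16 WB@17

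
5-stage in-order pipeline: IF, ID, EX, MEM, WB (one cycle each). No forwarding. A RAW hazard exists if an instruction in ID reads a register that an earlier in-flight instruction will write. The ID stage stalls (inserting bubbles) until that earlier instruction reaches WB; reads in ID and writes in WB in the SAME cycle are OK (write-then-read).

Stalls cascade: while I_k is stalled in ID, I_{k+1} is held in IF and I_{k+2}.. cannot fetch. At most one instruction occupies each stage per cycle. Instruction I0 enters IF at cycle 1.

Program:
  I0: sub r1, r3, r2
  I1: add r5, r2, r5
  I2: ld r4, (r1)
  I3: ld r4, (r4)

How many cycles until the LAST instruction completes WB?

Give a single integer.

Answer: 11

Derivation:
I0 sub r1 <- r3,r2: IF@1 ID@2 stall=0 (-) EX@3 MEM@4 WB@5
I1 add r5 <- r2,r5: IF@2 ID@3 stall=0 (-) EX@4 MEM@5 WB@6
I2 ld r4 <- r1: IF@3 ID@4 stall=1 (RAW on I0.r1 (WB@5)) EX@6 MEM@7 WB@8
I3 ld r4 <- r4: IF@4 ID@6 stall=2 (RAW on I2.r4 (WB@8)) EX@9 MEM@10 WB@11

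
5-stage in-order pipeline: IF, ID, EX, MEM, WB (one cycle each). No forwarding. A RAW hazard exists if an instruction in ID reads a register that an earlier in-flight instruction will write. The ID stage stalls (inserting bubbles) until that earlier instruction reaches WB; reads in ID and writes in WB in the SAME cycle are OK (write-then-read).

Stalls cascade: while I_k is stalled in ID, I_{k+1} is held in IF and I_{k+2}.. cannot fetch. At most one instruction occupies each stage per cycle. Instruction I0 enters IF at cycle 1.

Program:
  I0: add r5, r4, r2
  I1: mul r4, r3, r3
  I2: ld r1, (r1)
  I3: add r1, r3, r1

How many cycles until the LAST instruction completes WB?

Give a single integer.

Answer: 10

Derivation:
I0 add r5 <- r4,r2: IF@1 ID@2 stall=0 (-) EX@3 MEM@4 WB@5
I1 mul r4 <- r3,r3: IF@2 ID@3 stall=0 (-) EX@4 MEM@5 WB@6
I2 ld r1 <- r1: IF@3 ID@4 stall=0 (-) EX@5 MEM@6 WB@7
I3 add r1 <- r3,r1: IF@4 ID@5 stall=2 (RAW on I2.r1 (WB@7)) EX@8 MEM@9 WB@10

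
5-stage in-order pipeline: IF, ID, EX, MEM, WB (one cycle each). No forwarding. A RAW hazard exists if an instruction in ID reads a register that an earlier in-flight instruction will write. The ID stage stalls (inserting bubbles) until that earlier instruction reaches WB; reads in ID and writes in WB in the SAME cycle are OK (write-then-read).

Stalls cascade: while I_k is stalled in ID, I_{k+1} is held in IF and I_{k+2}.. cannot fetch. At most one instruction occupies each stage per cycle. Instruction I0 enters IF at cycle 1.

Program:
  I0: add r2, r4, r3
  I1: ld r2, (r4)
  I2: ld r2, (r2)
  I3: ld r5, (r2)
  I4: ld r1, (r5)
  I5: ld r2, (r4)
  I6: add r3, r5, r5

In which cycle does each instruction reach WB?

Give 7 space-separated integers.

Answer: 5 6 9 12 15 16 17

Derivation:
I0 add r2 <- r4,r3: IF@1 ID@2 stall=0 (-) EX@3 MEM@4 WB@5
I1 ld r2 <- r4: IF@2 ID@3 stall=0 (-) EX@4 MEM@5 WB@6
I2 ld r2 <- r2: IF@3 ID@4 stall=2 (RAW on I1.r2 (WB@6)) EX@7 MEM@8 WB@9
I3 ld r5 <- r2: IF@4 ID@7 stall=2 (RAW on I2.r2 (WB@9)) EX@10 MEM@11 WB@12
I4 ld r1 <- r5: IF@7 ID@10 stall=2 (RAW on I3.r5 (WB@12)) EX@13 MEM@14 WB@15
I5 ld r2 <- r4: IF@10 ID@13 stall=0 (-) EX@14 MEM@15 WB@16
I6 add r3 <- r5,r5: IF@13 ID@14 stall=0 (-) EX@15 MEM@16 WB@17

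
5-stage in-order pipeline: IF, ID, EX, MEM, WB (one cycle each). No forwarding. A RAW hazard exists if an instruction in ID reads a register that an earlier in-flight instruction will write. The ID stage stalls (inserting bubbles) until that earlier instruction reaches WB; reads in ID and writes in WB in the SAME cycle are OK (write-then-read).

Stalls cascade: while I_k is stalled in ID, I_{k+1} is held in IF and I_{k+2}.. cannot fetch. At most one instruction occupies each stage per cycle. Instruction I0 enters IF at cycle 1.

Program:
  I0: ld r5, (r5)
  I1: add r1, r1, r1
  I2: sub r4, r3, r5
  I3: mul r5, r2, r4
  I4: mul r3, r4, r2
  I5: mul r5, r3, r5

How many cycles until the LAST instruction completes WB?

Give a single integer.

I0 ld r5 <- r5: IF@1 ID@2 stall=0 (-) EX@3 MEM@4 WB@5
I1 add r1 <- r1,r1: IF@2 ID@3 stall=0 (-) EX@4 MEM@5 WB@6
I2 sub r4 <- r3,r5: IF@3 ID@4 stall=1 (RAW on I0.r5 (WB@5)) EX@6 MEM@7 WB@8
I3 mul r5 <- r2,r4: IF@4 ID@6 stall=2 (RAW on I2.r4 (WB@8)) EX@9 MEM@10 WB@11
I4 mul r3 <- r4,r2: IF@6 ID@9 stall=0 (-) EX@10 MEM@11 WB@12
I5 mul r5 <- r3,r5: IF@9 ID@10 stall=2 (RAW on I4.r3 (WB@12)) EX@13 MEM@14 WB@15

Answer: 15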